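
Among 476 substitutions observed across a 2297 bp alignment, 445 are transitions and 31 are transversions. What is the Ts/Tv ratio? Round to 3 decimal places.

R = 445/31 = 14.354838… ≈ 14.355 (to 3 d.p.).

14.355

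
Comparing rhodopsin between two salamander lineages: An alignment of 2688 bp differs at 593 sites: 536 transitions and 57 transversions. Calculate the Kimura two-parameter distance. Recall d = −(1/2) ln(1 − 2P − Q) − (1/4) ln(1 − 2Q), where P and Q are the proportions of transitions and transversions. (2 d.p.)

P = 536/2688 ≈ 0.199405 and Q = 57/2688 ≈ 0.021205.
Under the Kimura two-parameter model, d = −½ ln(1 − 2P − Q) − ¼ ln(1 − 2Q).
1 − 2P − Q = 0.579985, giving −½ ln(0.579985) = 0.272377.
1 − 2Q = 0.95759, giving −¼ ln(0.95759) = 0.010834.
d = 0.272377 + 0.010834 = 0.283211.

0.28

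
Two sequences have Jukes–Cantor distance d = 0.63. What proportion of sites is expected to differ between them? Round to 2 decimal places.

0.43

p = (3/4)(1 − e^(−4d/3)) = 0.75 × (1 − e^(-0.84)) = 0.75 × (1 − 0.431711) = 0.426217.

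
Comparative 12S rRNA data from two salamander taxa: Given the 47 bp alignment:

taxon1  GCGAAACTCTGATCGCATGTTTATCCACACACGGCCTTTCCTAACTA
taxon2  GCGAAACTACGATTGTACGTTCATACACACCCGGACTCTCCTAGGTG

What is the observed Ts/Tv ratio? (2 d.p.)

1.60

Transitions are A↔G and C↔T; transversions are all other mismatches.
Transitions: 8. Transversions: 5.
R = 8/5 = 1.60.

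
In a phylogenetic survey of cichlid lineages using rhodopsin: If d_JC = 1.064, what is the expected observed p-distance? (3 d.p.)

0.568

p = (3/4)(1 − e^(−4d/3)) = 0.75 × (1 − e^(-1.418667)) = 0.75 × (1 − 0.242036) = 0.568473.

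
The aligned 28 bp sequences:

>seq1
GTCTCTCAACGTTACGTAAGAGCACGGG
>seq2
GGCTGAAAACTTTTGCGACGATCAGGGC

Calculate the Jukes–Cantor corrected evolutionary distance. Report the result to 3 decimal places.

0.724

The sequences differ at 13 of 28 sites, so p = 13/28 ≈ 0.464286.
d = −(3/4) ln(1 − 4p/3) = −0.75 ln(1 − 0.619048) = −0.75 ln(0.380952)
  = −0.75 × (-0.965082) = 0.723812 substitutions/site.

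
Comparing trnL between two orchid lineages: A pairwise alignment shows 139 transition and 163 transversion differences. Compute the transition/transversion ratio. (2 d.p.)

0.85

R = 139/163 = 0.852760… ≈ 0.85 (to 2 d.p.).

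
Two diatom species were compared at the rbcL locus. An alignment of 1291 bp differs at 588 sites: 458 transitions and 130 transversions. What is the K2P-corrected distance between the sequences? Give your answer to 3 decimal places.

0.887

P = 458/1291 ≈ 0.354764 and Q = 130/1291 ≈ 0.100697.
Under the Kimura two-parameter model, d = −½ ln(1 − 2P − Q) − ¼ ln(1 − 2Q).
1 − 2P − Q = 0.189775, giving −½ ln(0.189775) = 0.830958.
1 − 2Q = 0.798606, giving −¼ ln(0.798606) = 0.056222.
d = 0.830958 + 0.056222 = 0.887180.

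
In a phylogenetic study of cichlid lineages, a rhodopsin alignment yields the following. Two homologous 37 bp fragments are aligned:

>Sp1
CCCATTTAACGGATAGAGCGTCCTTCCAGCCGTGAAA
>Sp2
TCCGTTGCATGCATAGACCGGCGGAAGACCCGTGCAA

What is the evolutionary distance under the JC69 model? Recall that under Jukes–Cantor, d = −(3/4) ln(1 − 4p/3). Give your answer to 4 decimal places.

The sequences differ at 15 of 37 sites, so p = 15/37 ≈ 0.405405.
d = −(3/4) ln(1 − 4p/3) = −0.75 ln(1 − 0.54054) = −0.75 ln(0.45946)
  = −0.75 × (-0.777703) = 0.583277 substitutions/site.

0.5833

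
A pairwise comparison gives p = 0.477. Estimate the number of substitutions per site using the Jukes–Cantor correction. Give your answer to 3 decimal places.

d = −(3/4) ln(1 − 4p/3) = −0.75 ln(1 − 0.636) = −0.75 ln(0.364)
  = −0.75 × (-1.010601) = 0.757951 substitutions/site.

0.758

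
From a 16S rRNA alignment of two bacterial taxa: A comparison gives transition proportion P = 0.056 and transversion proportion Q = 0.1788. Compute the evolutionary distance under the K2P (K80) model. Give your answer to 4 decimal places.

Under the Kimura two-parameter model, d = −½ ln(1 − 2P − Q) − ¼ ln(1 − 2Q).
1 − 2P − Q = 0.7092, giving −½ ln(0.7092) = 0.171809.
1 − 2Q = 0.6424, giving −¼ ln(0.6424) = 0.110636.
d = 0.171809 + 0.110636 = 0.282445.

0.2824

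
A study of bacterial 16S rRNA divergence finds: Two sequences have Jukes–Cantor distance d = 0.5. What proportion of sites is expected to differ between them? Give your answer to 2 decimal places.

0.36

p = (3/4)(1 − e^(−4d/3)) = 0.75 × (1 − e^(-0.666667)) = 0.75 × (1 − 0.513417) = 0.364937.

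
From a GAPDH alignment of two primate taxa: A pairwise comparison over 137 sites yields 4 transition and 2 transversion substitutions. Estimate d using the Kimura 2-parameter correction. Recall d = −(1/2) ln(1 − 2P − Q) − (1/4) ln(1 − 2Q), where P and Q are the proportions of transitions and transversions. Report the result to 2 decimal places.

0.05

P = 4/137 ≈ 0.029197 and Q = 2/137 ≈ 0.014599.
Under the Kimura two-parameter model, d = −½ ln(1 − 2P − Q) − ¼ ln(1 − 2Q).
1 − 2P − Q = 0.927007, giving −½ ln(0.927007) = 0.037897.
1 − 2Q = 0.970802, giving −¼ ln(0.970802) = 0.007408.
d = 0.037897 + 0.007408 = 0.045305.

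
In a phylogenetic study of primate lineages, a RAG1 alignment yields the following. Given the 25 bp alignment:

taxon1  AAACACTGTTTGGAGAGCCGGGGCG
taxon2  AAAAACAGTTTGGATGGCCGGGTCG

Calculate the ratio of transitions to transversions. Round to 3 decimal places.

0.250

Transitions are A↔G and C↔T; transversions are all other mismatches.
Transitions: 1. Transversions: 4.
R = 1/4 = 0.250.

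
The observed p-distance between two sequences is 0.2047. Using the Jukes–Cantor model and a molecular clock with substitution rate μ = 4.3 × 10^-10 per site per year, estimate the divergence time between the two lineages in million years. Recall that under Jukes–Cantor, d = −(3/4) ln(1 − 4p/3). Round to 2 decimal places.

d = −(3/4) ln(1 − 4p/3) = −0.75 ln(1 − 0.272933) = −0.75 ln(0.727067)
  = −0.75 × (-0.318737) = 0.239053 substitutions/site.
Under a molecular clock d = 2μt, so t = d/(2μ) = 0.239053 / (2 × 4.3 × 10^-10) = 277.97 million years.

277.97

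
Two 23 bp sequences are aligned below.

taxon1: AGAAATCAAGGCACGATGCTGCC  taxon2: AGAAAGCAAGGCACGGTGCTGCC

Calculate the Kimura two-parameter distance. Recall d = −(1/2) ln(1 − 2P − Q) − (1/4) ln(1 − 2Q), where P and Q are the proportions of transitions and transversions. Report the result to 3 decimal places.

0.093

Of 23 sites, 1 differences are transitions and 1 are transversions, so P = 1/23 ≈ 0.043478 and Q = 1/23 ≈ 0.043478.
Under the Kimura two-parameter model, d = −½ ln(1 − 2P − Q) − ¼ ln(1 − 2Q).
1 − 2P − Q = 0.869566, giving −½ ln(0.869566) = 0.069881.
1 − 2Q = 0.913044, giving −¼ ln(0.913044) = 0.022743.
d = 0.069881 + 0.022743 = 0.092624.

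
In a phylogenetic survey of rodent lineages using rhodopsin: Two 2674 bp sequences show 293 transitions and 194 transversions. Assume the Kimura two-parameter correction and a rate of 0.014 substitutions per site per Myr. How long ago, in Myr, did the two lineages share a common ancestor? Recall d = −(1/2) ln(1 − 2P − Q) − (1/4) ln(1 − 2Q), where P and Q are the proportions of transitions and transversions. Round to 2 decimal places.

P = 293/2674 ≈ 0.109574 and Q = 194/2674 ≈ 0.07255.
Under the Kimura two-parameter model, d = −½ ln(1 − 2P − Q) − ¼ ln(1 − 2Q).
1 − 2P − Q = 0.708302, giving −½ ln(0.708302) = 0.172442.
1 − 2Q = 0.8549, giving −¼ ln(0.8549) = 0.039193.
d = 0.172442 + 0.039193 = 0.211635.
Under a molecular clock d = 2μt, so t = d/(2μ) = 0.211635 / (2 × 0.014) = 7.56 Myr.

7.56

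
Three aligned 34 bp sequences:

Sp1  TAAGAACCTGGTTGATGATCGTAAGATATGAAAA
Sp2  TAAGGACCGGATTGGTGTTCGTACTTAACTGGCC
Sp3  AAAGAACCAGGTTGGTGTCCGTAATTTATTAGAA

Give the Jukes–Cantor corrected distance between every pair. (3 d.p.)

d(Sp1,Sp2) = 0.665, d(Sp1,Sp3) = 0.326, d(Sp2,Sp3) = 0.423

Sp1–Sp2: 15/34 sites differ → p ≈ 0.441176, d = −0.75 ln(1 − 0.588235) = 0.665477 ≈ 0.665.
Sp1–Sp3: 9/34 sites differ → p ≈ 0.264706, d = −0.75 ln(1 − 0.352941) = 0.326488 ≈ 0.326.
Sp2–Sp3: 11/34 sites differ → p ≈ 0.323529, d = −0.75 ln(1 − 0.431372) = 0.423397 ≈ 0.423.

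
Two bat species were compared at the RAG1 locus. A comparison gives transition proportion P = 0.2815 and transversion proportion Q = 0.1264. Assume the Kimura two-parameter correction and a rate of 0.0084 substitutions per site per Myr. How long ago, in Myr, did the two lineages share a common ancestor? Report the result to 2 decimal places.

Under the Kimura two-parameter model, d = −½ ln(1 − 2P − Q) − ¼ ln(1 − 2Q).
1 − 2P − Q = 0.3106, giving −½ ln(0.3106) = 0.584625.
1 − 2Q = 0.7472, giving −¼ ln(0.7472) = 0.072856.
d = 0.584625 + 0.072856 = 0.657481.
Under a molecular clock d = 2μt, so t = d/(2μ) = 0.657481 / (2 × 0.0084) = 39.14 Myr.

39.14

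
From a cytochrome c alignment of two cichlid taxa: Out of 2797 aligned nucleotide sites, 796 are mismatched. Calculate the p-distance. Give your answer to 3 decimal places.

p = 796/2797 = 0.284590… ≈ 0.285 (to 3 d.p.).

0.285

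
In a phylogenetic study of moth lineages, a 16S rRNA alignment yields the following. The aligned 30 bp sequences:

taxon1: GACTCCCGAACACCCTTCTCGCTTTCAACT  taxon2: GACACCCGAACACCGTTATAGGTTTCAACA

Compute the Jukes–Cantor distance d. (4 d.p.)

0.2326

The sequences differ at 6 of 30 sites (4, 15, 18, 20, 22, 30), so p = 6/30 = 0.2.
d = −(3/4) ln(1 − 4p/3) = −0.75 ln(1 − 0.266667) = −0.75 ln(0.733333)
  = −0.75 × (-0.310155) = 0.232616 substitutions/site.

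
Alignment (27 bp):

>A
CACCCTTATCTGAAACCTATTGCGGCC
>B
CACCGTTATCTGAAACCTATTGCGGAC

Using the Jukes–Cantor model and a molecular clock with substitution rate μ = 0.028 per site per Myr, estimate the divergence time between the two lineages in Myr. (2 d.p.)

1.39

The sequences differ at 2 of 27 sites (5, 26), so p = 2/27 ≈ 0.074074.
d = −(3/4) ln(1 − 4p/3) = −0.75 ln(1 − 0.098765) = −0.75 ln(0.901235)
  = −0.75 × (-0.103989) = 0.077992 substitutions/site.
Under a molecular clock d = 2μt, so t = d/(2μ) = 0.077992 / (2 × 0.028) = 1.39 Myr.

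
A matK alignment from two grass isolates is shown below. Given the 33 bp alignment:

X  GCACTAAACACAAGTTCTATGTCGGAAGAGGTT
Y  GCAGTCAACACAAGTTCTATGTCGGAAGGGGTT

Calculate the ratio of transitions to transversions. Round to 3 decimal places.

0.500

Transitions are A↔G and C↔T; transversions are all other mismatches.
Transitions: 1. Transversions: 2.
R = 1/2 = 0.500.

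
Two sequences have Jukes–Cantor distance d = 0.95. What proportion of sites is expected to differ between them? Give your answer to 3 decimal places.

0.539

p = (3/4)(1 − e^(−4d/3)) = 0.75 × (1 − e^(-1.266667)) = 0.75 × (1 − 0.281769) = 0.538673.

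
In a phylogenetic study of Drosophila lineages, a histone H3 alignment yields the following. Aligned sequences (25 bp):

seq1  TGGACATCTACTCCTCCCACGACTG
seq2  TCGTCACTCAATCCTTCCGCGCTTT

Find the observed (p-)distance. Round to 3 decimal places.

The sequences differ at 11 of 25 positions.
p = 11/25 = 0.440.

0.440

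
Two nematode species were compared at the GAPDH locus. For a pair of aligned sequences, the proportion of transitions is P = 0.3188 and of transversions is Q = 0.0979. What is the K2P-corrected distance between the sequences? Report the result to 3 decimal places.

0.719

Under the Kimura two-parameter model, d = −½ ln(1 − 2P − Q) − ¼ ln(1 − 2Q).
1 − 2P − Q = 0.2645, giving −½ ln(0.2645) = 0.664957.
1 − 2Q = 0.8042, giving −¼ ln(0.8042) = 0.054477.
d = 0.664957 + 0.054477 = 0.719434.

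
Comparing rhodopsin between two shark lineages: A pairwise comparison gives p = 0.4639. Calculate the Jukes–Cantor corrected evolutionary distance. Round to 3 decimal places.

d = −(3/4) ln(1 − 4p/3) = −0.75 ln(1 − 0.618533) = −0.75 ln(0.381467)
  = −0.75 × (-0.963731) = 0.722798 substitutions/site.

0.723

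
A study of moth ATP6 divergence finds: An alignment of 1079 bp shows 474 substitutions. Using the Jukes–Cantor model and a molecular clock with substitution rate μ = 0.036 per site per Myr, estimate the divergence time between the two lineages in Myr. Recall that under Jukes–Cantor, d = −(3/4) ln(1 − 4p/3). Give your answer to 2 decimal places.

9.18

p = 474/1079 ≈ 0.439296.
d = −(3/4) ln(1 − 4p/3) = −0.75 ln(1 − 0.585728) = −0.75 ln(0.414272)
  = −0.75 × (-0.881233) = 0.660925 substitutions/site.
Under a molecular clock d = 2μt, so t = d/(2μ) = 0.660925 / (2 × 0.036) = 9.18 Myr.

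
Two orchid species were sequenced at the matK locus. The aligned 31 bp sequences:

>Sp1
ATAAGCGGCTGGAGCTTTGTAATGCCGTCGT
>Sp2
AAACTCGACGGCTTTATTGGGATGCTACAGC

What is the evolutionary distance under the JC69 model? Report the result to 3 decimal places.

0.985

The sequences differ at 17 of 31 sites, so p = 17/31 ≈ 0.548387.
d = −(3/4) ln(1 − 4p/3) = −0.75 ln(1 − 0.731183) = −0.75 ln(0.268817)
  = −0.75 × (-1.313724) = 0.985293 substitutions/site.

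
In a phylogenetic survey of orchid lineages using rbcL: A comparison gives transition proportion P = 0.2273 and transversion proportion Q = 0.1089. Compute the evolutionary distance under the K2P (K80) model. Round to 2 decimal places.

Under the Kimura two-parameter model, d = −½ ln(1 − 2P − Q) − ¼ ln(1 − 2Q).
1 − 2P − Q = 0.4365, giving −½ ln(0.4365) = 0.414483.
1 − 2Q = 0.7822, giving −¼ ln(0.7822) = 0.061411.
d = 0.414483 + 0.061411 = 0.475894.

0.48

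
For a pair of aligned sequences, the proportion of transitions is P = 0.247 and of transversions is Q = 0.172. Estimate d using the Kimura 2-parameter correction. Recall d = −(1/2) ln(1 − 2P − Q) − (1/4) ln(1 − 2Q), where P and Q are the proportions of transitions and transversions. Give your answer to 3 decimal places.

0.654

Under the Kimura two-parameter model, d = −½ ln(1 − 2P − Q) − ¼ ln(1 − 2Q).
1 − 2P − Q = 0.334, giving −½ ln(0.334) = 0.548307.
1 − 2Q = 0.656, giving −¼ ln(0.656) = 0.105399.
d = 0.548307 + 0.105399 = 0.653706.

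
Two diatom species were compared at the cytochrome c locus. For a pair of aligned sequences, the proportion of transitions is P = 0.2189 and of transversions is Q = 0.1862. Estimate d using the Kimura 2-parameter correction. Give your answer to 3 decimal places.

0.606

Under the Kimura two-parameter model, d = −½ ln(1 − 2P − Q) − ¼ ln(1 − 2Q).
1 − 2P − Q = 0.376, giving −½ ln(0.376) = 0.489083.
1 − 2Q = 0.6276, giving −¼ ln(0.6276) = 0.116463.
d = 0.489083 + 0.116463 = 0.605546.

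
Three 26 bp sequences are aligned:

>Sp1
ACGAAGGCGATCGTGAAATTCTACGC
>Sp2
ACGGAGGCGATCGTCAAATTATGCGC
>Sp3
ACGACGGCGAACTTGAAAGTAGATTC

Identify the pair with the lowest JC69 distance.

Sp1 and Sp2

Sp1–Sp2: 4/26 differ, p = 0.154, d = 0.172.
Sp1–Sp3: 8/26 differ, p = 0.308, d = 0.396.
Sp2–Sp3: 10/26 differ, p = 0.385, d = 0.539.
The smallest distance is between Sp1 and Sp2.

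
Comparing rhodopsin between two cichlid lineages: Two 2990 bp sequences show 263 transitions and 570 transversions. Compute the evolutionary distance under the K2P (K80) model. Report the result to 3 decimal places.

0.348

P = 263/2990 ≈ 0.08796 and Q = 570/2990 ≈ 0.190635.
Under the Kimura two-parameter model, d = −½ ln(1 − 2P − Q) − ¼ ln(1 − 2Q).
1 − 2P − Q = 0.633445, giving −½ ln(0.633445) = 0.228291.
1 − 2Q = 0.61873, giving −¼ ln(0.61873) = 0.120022.
d = 0.228291 + 0.120022 = 0.348313.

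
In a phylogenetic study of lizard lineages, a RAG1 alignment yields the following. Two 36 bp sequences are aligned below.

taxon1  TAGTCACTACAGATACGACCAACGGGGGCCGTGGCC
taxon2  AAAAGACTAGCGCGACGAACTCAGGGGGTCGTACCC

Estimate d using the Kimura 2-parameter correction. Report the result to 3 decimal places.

0.621

Of 36 sites, 3 differences are transitions and 12 are transversions, so P = 3/36 ≈ 0.083333 and Q = 12/36 ≈ 0.333333.
Under the Kimura two-parameter model, d = −½ ln(1 − 2P − Q) − ¼ ln(1 − 2Q).
1 − 2P − Q = 0.500001, giving −½ ln(0.500001) = 0.346573.
1 − 2Q = 0.333334, giving −¼ ln(0.333334) = 0.274653.
d = 0.346573 + 0.274653 = 0.621226.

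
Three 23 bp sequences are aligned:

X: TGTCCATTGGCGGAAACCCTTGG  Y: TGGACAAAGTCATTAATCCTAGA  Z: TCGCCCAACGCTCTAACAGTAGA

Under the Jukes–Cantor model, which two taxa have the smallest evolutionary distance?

Y and Z

X–Y: 11/23 differ, p = 0.478, d = 0.761.
X–Z: 13/23 differ, p = 0.565, d = 1.051.
Y–Z: 10/23 differ, p = 0.435, d = 0.650.
The smallest distance is between Y and Z.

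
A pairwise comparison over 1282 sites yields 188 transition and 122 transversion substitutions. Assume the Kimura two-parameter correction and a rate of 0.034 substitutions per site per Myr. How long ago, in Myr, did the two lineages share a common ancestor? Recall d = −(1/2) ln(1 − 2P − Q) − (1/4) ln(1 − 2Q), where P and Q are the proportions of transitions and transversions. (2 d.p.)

P = 188/1282 ≈ 0.146646 and Q = 122/1282 ≈ 0.095164.
Under the Kimura two-parameter model, d = −½ ln(1 − 2P − Q) − ¼ ln(1 − 2Q).
1 − 2P − Q = 0.611544, giving −½ ln(0.611544) = 0.245884.
1 − 2Q = 0.809672, giving −¼ ln(0.809672) = 0.052782.
d = 0.245884 + 0.052782 = 0.298666.
Under a molecular clock d = 2μt, so t = d/(2μ) = 0.298666 / (2 × 0.034) = 4.39 Myr.

4.39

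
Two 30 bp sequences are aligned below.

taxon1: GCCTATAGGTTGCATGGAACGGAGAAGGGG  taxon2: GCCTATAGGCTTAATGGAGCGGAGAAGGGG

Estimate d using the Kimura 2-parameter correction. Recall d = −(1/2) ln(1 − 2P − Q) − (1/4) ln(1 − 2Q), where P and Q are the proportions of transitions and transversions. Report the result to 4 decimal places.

0.1473

Of 30 sites, 2 differences are transitions and 2 are transversions, so P = 2/30 ≈ 0.066667 and Q = 2/30 ≈ 0.066667.
Under the Kimura two-parameter model, d = −½ ln(1 − 2P − Q) − ¼ ln(1 − 2Q).
1 − 2P − Q = 0.799999, giving −½ ln(0.799999) = 0.111572.
1 − 2Q = 0.866666, giving −¼ ln(0.866666) = 0.035775.
d = 0.111572 + 0.035775 = 0.147347.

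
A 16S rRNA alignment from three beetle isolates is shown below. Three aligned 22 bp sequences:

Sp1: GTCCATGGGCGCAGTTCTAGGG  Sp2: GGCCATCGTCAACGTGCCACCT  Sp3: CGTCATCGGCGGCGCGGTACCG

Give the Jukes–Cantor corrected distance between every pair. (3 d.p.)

Sp1–Sp2: 11/22 sites differ → p = 0.5, d = −0.75 ln(1 − 0.666667) = 0.823960 ≈ 0.824.
Sp1–Sp3: 11/22 sites differ → p = 0.5, d = −0.75 ln(1 − 0.666667) = 0.823960 ≈ 0.824.
Sp2–Sp3: 9/22 sites differ → p ≈ 0.409091, d = −0.75 ln(1 − 0.545455) = 0.591344 ≈ 0.591.

d(Sp1,Sp2) = 0.824, d(Sp1,Sp3) = 0.824, d(Sp2,Sp3) = 0.591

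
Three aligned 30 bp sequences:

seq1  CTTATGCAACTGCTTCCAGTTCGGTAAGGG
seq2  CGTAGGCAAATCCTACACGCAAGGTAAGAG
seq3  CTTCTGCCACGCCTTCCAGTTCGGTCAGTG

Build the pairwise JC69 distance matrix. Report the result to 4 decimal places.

seq1–seq2: 11/30 sites differ → p ≈ 0.366667, d = −0.75 ln(1 − 0.488889) = 0.503376 ≈ 0.5034.
seq1–seq3: 6/30 sites differ → p = 0.2, d = −0.75 ln(1 − 0.266667) = 0.232617 ≈ 0.2326.
seq2–seq3: 14/30 sites differ → p ≈ 0.466667, d = −0.75 ln(1 − 0.622223) = 0.730088 ≈ 0.7301.

d(seq1,seq2) = 0.5034, d(seq1,seq3) = 0.2326, d(seq2,seq3) = 0.7301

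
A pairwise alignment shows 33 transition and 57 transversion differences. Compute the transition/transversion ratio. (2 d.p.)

0.58

R = 33/57 = 0.578947… ≈ 0.58 (to 2 d.p.).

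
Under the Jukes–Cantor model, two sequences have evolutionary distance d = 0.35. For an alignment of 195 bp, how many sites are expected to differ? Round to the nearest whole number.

55

Invert JC69: p = (3/4)(1 − e^(−4d/3)) = 0.75 × (1 − e^(-0.466667)) = 0.75 × (1 − 0.627089) = 0.279683.
Expected differing sites = pL ≈ 0.279683 × 195 = 54.538185 ≈ 55.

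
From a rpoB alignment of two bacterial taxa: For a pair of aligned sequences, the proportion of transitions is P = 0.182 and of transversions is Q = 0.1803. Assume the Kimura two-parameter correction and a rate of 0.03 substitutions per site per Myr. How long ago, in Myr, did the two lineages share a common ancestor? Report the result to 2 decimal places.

8.41

Under the Kimura two-parameter model, d = −½ ln(1 − 2P − Q) − ¼ ln(1 − 2Q).
1 − 2P − Q = 0.4557, giving −½ ln(0.4557) = 0.392960.
1 − 2Q = 0.6394, giving −¼ ln(0.6394) = 0.111806.
d = 0.392960 + 0.111806 = 0.504766.
Under a molecular clock d = 2μt, so t = d/(2μ) = 0.504766 / (2 × 0.03) = 8.41 Myr.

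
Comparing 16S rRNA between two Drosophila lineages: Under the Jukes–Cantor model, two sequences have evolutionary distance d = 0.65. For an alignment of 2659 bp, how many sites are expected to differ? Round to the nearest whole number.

1156

Invert JC69: p = (3/4)(1 − e^(−4d/3)) = 0.75 × (1 − e^(-0.866667)) = 0.75 × (1 − 0.420350) = 0.434738.
Expected differing sites = pL ≈ 0.434738 × 2659 = 1155.968342 ≈ 1156.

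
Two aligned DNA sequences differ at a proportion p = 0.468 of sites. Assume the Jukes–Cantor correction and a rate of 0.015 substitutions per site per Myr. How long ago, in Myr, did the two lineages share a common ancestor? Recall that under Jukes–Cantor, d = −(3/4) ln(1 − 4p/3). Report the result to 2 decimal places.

24.45

d = −(3/4) ln(1 − 4p/3) = −0.75 ln(1 − 0.624) = −0.75 ln(0.376)
  = −0.75 × (-0.978166) = 0.733625 substitutions/site.
Under a molecular clock d = 2μt, so t = d/(2μ) = 0.733625 / (2 × 0.015) = 24.45 Myr.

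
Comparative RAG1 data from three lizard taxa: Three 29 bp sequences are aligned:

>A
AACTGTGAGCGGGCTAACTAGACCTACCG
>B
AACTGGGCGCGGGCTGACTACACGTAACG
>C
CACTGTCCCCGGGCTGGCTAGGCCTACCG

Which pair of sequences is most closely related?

A and B

A–B: 6/29 differ, p = 0.207, d = 0.242.
A–C: 7/29 differ, p = 0.241, d = 0.291.
B–C: 9/29 differ, p = 0.310, d = 0.401.
The smallest distance is between A and B.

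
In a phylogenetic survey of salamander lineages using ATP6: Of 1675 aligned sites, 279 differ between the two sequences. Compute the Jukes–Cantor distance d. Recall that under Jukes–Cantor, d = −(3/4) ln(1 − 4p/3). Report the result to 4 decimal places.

p = 279/1675 ≈ 0.166567.
d = −(3/4) ln(1 − 4p/3) = −0.75 ln(1 − 0.222089) = −0.75 ln(0.777911)
  = −0.75 × (-0.251143) = 0.188357 substitutions/site.

0.1884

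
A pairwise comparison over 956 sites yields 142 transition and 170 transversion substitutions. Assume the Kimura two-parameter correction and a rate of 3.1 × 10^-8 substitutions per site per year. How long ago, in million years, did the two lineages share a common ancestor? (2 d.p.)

6.97

P = 142/956 ≈ 0.148536 and Q = 170/956 ≈ 0.177824.
Under the Kimura two-parameter model, d = −½ ln(1 − 2P − Q) − ¼ ln(1 − 2Q).
1 − 2P − Q = 0.525104, giving −½ ln(0.525104) = 0.322079.
1 − 2Q = 0.644352, giving −¼ ln(0.644352) = 0.109878.
d = 0.322079 + 0.109878 = 0.431957.
Under a molecular clock d = 2μt, so t = d/(2μ) = 0.431957 / (2 × 3.1 × 10^-8) = 6.97 million years.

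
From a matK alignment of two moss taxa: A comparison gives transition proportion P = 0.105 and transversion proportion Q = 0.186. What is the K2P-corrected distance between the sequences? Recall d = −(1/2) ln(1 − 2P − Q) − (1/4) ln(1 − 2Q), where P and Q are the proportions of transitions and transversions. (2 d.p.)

Under the Kimura two-parameter model, d = −½ ln(1 − 2P − Q) − ¼ ln(1 − 2Q).
1 − 2P − Q = 0.604, giving −½ ln(0.604) = 0.252091.
1 − 2Q = 0.628, giving −¼ ln(0.628) = 0.116304.
d = 0.252091 + 0.116304 = 0.368395.

0.37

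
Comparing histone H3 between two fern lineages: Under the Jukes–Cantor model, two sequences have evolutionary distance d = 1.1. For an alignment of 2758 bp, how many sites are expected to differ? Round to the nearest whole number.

Invert JC69: p = (3/4)(1 − e^(−4d/3)) = 0.75 × (1 − e^(-1.466667)) = 0.75 × (1 − 0.230693) = 0.576980.
Expected differing sites = pL ≈ 0.576980 × 2758 = 1591.31084 ≈ 1591.

1591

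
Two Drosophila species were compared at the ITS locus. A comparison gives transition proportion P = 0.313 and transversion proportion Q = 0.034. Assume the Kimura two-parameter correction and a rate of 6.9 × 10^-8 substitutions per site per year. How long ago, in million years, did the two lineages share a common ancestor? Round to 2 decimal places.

Under the Kimura two-parameter model, d = −½ ln(1 − 2P − Q) − ¼ ln(1 − 2Q).
1 − 2P − Q = 0.34, giving −½ ln(0.34) = 0.539405.
1 − 2Q = 0.932, giving −¼ ln(0.932) = 0.017606.
d = 0.539405 + 0.017606 = 0.557011.
Under a molecular clock d = 2μt, so t = d/(2μ) = 0.557011 / (2 × 6.9 × 10^-8) = 4.04 million years.

4.04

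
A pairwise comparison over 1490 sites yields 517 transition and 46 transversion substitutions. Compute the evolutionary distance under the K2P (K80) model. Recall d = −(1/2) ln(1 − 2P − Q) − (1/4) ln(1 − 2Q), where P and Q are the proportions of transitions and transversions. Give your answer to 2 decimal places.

P = 517/1490 ≈ 0.34698 and Q = 46/1490 ≈ 0.030872.
Under the Kimura two-parameter model, d = −½ ln(1 − 2P − Q) − ¼ ln(1 − 2Q).
1 − 2P − Q = 0.275168, giving −½ ln(0.275168) = 0.645187.
1 − 2Q = 0.938256, giving −¼ ln(0.938256) = 0.015933.
d = 0.645187 + 0.015933 = 0.661120.

0.66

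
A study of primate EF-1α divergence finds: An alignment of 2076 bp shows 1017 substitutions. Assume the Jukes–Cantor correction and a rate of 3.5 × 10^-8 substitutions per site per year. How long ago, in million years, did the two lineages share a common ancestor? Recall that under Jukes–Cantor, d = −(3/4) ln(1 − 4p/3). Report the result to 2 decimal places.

11.35

p = 1017/2076 ≈ 0.489884.
d = −(3/4) ln(1 − 4p/3) = −0.75 ln(1 − 0.653179) = −0.75 ln(0.346821)
  = −0.75 × (-1.058946) = 0.794210 substitutions/site.
Under a molecular clock d = 2μt, so t = d/(2μ) = 0.794210 / (2 × 3.5 × 10^-8) = 11.35 million years.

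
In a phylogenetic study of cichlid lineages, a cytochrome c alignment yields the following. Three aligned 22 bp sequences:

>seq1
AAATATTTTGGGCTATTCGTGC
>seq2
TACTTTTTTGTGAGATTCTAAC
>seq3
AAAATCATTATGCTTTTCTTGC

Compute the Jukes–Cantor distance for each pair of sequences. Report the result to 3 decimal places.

seq1–seq2: 9/22 sites differ → p ≈ 0.409091, d = −0.75 ln(1 − 0.545455) = 0.591344 ≈ 0.591.
seq1–seq3: 8/22 sites differ → p ≈ 0.363636, d = −0.75 ln(1 − 0.484848) = 0.497470 ≈ 0.497.
seq2–seq3: 11/22 sites differ → p = 0.5, d = −0.75 ln(1 − 0.666667) = 0.823960 ≈ 0.824.

d(seq1,seq2) = 0.591, d(seq1,seq3) = 0.497, d(seq2,seq3) = 0.824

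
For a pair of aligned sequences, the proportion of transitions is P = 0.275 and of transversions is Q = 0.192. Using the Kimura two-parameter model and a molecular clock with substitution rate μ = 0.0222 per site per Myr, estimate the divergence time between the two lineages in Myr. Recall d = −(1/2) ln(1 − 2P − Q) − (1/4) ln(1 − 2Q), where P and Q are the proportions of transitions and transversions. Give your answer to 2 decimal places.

17.98

Under the Kimura two-parameter model, d = −½ ln(1 − 2P − Q) − ¼ ln(1 − 2Q).
1 − 2P − Q = 0.258, giving −½ ln(0.258) = 0.677398.
1 − 2Q = 0.616, giving −¼ ln(0.616) = 0.121127.
d = 0.677398 + 0.121127 = 0.798525.
Under a molecular clock d = 2μt, so t = d/(2μ) = 0.798525 / (2 × 0.0222) = 17.98 Myr.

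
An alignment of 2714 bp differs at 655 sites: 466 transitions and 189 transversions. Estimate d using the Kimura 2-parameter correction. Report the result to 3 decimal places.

0.304

P = 466/2714 ≈ 0.171702 and Q = 189/2714 ≈ 0.069639.
Under the Kimura two-parameter model, d = −½ ln(1 − 2P − Q) − ¼ ln(1 − 2Q).
1 − 2P − Q = 0.586957, giving −½ ln(0.586957) = 0.266402.
1 − 2Q = 0.860722, giving −¼ ln(0.860722) = 0.037496.
d = 0.266402 + 0.037496 = 0.303898.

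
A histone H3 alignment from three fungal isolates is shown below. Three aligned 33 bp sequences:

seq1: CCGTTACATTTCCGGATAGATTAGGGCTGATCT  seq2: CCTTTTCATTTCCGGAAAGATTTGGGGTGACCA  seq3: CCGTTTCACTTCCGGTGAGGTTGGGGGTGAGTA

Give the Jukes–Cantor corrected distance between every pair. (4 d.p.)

d(seq1,seq2) = 0.2493, d(seq1,seq3) = 0.3882, d(seq2,seq3) = 0.2928

seq1–seq2: 7/33 sites differ → p ≈ 0.212121, d = −0.75 ln(1 − 0.282828) = 0.249330 ≈ 0.2493.
seq1–seq3: 10/33 sites differ → p ≈ 0.30303, d = −0.75 ln(1 − 0.40404) = 0.388186 ≈ 0.3882.
seq2–seq3: 8/33 sites differ → p ≈ 0.242424, d = −0.75 ln(1 − 0.323232) = 0.292820 ≈ 0.2928.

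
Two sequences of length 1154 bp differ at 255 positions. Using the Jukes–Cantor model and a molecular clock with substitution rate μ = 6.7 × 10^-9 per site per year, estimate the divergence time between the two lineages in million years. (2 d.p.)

p = 255/1154 ≈ 0.220971.
d = −(3/4) ln(1 − 4p/3) = −0.75 ln(1 − 0.294628) = −0.75 ln(0.705372)
  = −0.75 × (-0.349030) = 0.261773 substitutions/site.
Under a molecular clock d = 2μt, so t = d/(2μ) = 0.261773 / (2 × 6.7 × 10^-9) = 19.54 million years.

19.54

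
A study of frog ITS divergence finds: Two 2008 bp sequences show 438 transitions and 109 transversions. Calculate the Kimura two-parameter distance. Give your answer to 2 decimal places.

0.37

P = 438/2008 ≈ 0.218127 and Q = 109/2008 ≈ 0.054283.
Under the Kimura two-parameter model, d = −½ ln(1 − 2P − Q) − ¼ ln(1 − 2Q).
1 − 2P − Q = 0.509463, giving −½ ln(0.509463) = 0.337199.
1 − 2Q = 0.891434, giving −¼ ln(0.891434) = 0.028731.
d = 0.337199 + 0.028731 = 0.365930.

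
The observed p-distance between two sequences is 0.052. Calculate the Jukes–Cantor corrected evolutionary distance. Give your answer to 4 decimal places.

d = −(3/4) ln(1 − 4p/3) = −0.75 ln(1 − 0.069333) = −0.75 ln(0.930667)
  = −0.75 × (-0.071854) = 0.053891 substitutions/site.

0.0539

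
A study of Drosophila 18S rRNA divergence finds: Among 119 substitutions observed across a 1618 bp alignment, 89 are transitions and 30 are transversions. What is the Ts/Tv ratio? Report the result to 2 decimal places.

R = 89/30 = 2.966666… ≈ 2.97 (to 2 d.p.).

2.97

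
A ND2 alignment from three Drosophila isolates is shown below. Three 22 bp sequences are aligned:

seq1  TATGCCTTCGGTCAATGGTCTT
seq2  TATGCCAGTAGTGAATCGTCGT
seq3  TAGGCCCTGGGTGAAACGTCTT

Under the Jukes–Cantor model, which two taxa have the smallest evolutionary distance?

seq1–seq2: 7/22 differ, p = 0.318, d = 0.414.
seq1–seq3: 6/22 differ, p = 0.273, d = 0.339.
seq2–seq3: 7/22 differ, p = 0.318, d = 0.414.
The smallest distance is between seq1 and seq3.

seq1 and seq3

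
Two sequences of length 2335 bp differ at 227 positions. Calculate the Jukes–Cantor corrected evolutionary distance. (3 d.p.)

0.104

p = 227/2335 ≈ 0.097216.
d = −(3/4) ln(1 − 4p/3) = −0.75 ln(1 − 0.129621) = −0.75 ln(0.870379)
  = −0.75 × (-0.138827) = 0.104120 substitutions/site.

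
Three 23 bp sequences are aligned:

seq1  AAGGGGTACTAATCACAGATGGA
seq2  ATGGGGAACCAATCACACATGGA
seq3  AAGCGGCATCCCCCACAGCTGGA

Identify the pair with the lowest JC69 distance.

seq1–seq2: 4/23 differ, p = 0.174, d = 0.198.
seq1–seq3: 8/23 differ, p = 0.348, d = 0.467.
seq2–seq3: 9/23 differ, p = 0.391, d = 0.553.
The smallest distance is between seq1 and seq2.

seq1 and seq2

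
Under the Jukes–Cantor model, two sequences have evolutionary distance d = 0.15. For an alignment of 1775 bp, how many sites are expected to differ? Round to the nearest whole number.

Invert JC69: p = (3/4)(1 − e^(−4d/3)) = 0.75 × (1 − e^(-0.2)) = 0.75 × (1 − 0.818731) = 0.135952.
Expected differing sites = pL ≈ 0.135952 × 1775 = 241.3148 ≈ 241.

241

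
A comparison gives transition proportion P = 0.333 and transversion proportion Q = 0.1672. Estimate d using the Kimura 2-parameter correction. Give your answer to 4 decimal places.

Under the Kimura two-parameter model, d = −½ ln(1 − 2P − Q) − ¼ ln(1 − 2Q).
1 − 2P − Q = 0.1668, giving −½ ln(0.1668) = 0.895480.
1 − 2Q = 0.6656, giving −¼ ln(0.6656) = 0.101767.
d = 0.895480 + 0.101767 = 0.997247.

0.9972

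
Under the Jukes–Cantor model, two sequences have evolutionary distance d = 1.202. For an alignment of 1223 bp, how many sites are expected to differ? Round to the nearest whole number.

Invert JC69: p = (3/4)(1 − e^(−4d/3)) = 0.75 × (1 − e^(-1.602667)) = 0.75 × (1 − 0.201359) = 0.598981.
Expected differing sites = pL ≈ 0.598981 × 1223 = 732.553763 ≈ 733.

733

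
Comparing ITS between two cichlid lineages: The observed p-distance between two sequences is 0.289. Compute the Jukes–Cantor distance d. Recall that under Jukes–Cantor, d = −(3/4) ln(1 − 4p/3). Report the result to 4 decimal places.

0.3650

d = −(3/4) ln(1 − 4p/3) = −0.75 ln(1 − 0.385333) = −0.75 ln(0.614667)
  = −0.75 × (-0.486675) = 0.365006 substitutions/site.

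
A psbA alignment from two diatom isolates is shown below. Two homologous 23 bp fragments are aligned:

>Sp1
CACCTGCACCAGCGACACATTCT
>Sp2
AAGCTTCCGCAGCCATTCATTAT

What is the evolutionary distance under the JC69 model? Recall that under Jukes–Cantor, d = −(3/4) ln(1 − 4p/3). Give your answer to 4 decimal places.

The sequences differ at 9 of 23 sites (1, 3, 6, 8, 9, 14, 16, 17, 22), so p = 9/23 ≈ 0.391304.
d = −(3/4) ln(1 − 4p/3) = −0.75 ln(1 − 0.521739) = −0.75 ln(0.478261)
  = −0.75 × (-0.737599) = 0.553199 substitutions/site.

0.5532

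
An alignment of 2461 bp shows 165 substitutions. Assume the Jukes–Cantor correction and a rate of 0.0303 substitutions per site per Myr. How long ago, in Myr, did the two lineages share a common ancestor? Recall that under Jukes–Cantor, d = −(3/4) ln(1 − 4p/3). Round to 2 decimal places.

p = 165/2461 ≈ 0.067046.
d = −(3/4) ln(1 − 4p/3) = −0.75 ln(1 − 0.089395) = −0.75 ln(0.910605)
  = −0.75 × (-0.093646) = 0.070235 substitutions/site.
Under a molecular clock d = 2μt, so t = d/(2μ) = 0.070235 / (2 × 0.0303) = 1.16 Myr.

1.16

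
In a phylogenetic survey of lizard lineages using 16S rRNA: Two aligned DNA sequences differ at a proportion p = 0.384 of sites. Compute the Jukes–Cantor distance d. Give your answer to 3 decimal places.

0.538

d = −(3/4) ln(1 − 4p/3) = −0.75 ln(1 − 0.512) = −0.75 ln(0.488)
  = −0.75 × (-0.717440) = 0.538080 substitutions/site.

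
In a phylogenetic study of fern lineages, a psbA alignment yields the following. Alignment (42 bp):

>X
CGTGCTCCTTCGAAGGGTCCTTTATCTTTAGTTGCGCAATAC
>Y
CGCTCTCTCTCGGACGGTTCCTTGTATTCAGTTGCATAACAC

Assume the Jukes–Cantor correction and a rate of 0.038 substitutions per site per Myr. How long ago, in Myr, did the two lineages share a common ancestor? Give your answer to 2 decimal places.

5.80

The sequences differ at 14 of 42 sites, so p = 14/42 ≈ 0.333333.
d = −(3/4) ln(1 − 4p/3) = −0.75 ln(1 − 0.444444) = −0.75 ln(0.555556)
  = −0.75 × (-0.587786) = 0.440840 substitutions/site.
Under a molecular clock d = 2μt, so t = d/(2μ) = 0.440840 / (2 × 0.038) = 5.80 Myr.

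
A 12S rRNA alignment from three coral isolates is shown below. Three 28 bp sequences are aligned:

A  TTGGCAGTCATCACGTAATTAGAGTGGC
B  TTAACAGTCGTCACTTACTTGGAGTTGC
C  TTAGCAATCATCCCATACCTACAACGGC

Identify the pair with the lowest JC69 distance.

A and B

A–B: 7/28 differ, p = 0.250, d = 0.304.
A–C: 9/28 differ, p = 0.321, d = 0.420.
B–C: 11/28 differ, p = 0.393, d = 0.556.
The smallest distance is between A and B.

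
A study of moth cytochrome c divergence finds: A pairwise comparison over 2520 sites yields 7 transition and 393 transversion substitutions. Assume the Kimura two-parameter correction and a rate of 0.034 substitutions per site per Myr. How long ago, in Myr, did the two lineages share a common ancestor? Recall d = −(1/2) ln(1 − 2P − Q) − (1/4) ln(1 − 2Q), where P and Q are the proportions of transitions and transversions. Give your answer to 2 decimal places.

P = 7/2520 ≈ 0.002778 and Q = 393/2520 ≈ 0.155952.
Under the Kimura two-parameter model, d = −½ ln(1 − 2P − Q) − ¼ ln(1 − 2Q).
1 − 2P − Q = 0.838492, giving −½ ln(0.838492) = 0.088075.
1 − 2Q = 0.688096, giving −¼ ln(0.688096) = 0.093457.
d = 0.088075 + 0.093457 = 0.181532.
Under a molecular clock d = 2μt, so t = d/(2μ) = 0.181532 / (2 × 0.034) = 2.67 Myr.

2.67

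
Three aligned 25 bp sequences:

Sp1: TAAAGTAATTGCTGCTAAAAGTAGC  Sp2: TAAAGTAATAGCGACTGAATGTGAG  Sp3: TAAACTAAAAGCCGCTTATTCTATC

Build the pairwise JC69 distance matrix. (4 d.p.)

Sp1–Sp2: 8/25 sites differ → p = 0.32, d = −0.75 ln(1 − 0.426667) = 0.417216 ≈ 0.4172.
Sp1–Sp3: 9/25 sites differ → p = 0.36, d = −0.75 ln(1 − 0.48) = 0.490445 ≈ 0.4904.
Sp2–Sp3: 10/25 sites differ → p = 0.4, d = −0.75 ln(1 − 0.533333) = 0.571605 ≈ 0.5716.

d(Sp1,Sp2) = 0.4172, d(Sp1,Sp3) = 0.4904, d(Sp2,Sp3) = 0.5716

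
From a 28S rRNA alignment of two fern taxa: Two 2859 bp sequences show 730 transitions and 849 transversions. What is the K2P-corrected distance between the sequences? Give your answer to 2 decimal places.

1.05

P = 730/2859 ≈ 0.255334 and Q = 849/2859 ≈ 0.296957.
Under the Kimura two-parameter model, d = −½ ln(1 − 2P − Q) − ¼ ln(1 − 2Q).
1 − 2P − Q = 0.192375, giving −½ ln(0.192375) = 0.824154.
1 − 2Q = 0.406086, giving −¼ ln(0.406086) = 0.225298.
d = 0.824154 + 0.225298 = 1.049452.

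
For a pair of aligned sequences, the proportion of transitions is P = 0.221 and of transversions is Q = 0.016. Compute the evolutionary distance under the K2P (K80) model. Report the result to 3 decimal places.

Under the Kimura two-parameter model, d = −½ ln(1 − 2P − Q) − ¼ ln(1 − 2Q).
1 − 2P − Q = 0.542, giving −½ ln(0.542) = 0.306245.
1 − 2Q = 0.968, giving −¼ ln(0.968) = 0.008131.
d = 0.306245 + 0.008131 = 0.314376.

0.314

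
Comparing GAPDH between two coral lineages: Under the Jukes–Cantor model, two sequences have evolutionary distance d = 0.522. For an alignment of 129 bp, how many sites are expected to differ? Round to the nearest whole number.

49

Invert JC69: p = (3/4)(1 − e^(−4d/3)) = 0.75 × (1 − e^(-0.696)) = 0.75 × (1 − 0.498576) = 0.376068.
Expected differing sites = pL ≈ 0.376068 × 129 = 48.512772 ≈ 49.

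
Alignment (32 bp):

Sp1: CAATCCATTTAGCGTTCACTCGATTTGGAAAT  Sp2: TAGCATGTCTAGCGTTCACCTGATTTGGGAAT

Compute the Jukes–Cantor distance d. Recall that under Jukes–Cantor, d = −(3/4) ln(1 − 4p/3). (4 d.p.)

0.4042

The sequences differ at 10 of 32 sites (1, 3, 4, 5, 6, 7, 9, 20, 21, 29), so p = 10/32 = 0.3125.
d = −(3/4) ln(1 − 4p/3) = −0.75 ln(1 − 0.416667) = −0.75 ln(0.583333)
  = −0.75 × (-0.538997) = 0.404248 substitutions/site.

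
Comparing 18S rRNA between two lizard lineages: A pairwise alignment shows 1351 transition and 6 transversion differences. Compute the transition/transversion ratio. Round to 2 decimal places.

R = 1351/6 = 225.166666… ≈ 225.17 (to 2 d.p.).

225.17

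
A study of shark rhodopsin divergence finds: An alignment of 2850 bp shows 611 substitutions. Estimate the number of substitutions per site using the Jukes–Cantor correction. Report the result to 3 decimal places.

0.252

p = 611/2850 ≈ 0.214386.
d = −(3/4) ln(1 − 4p/3) = −0.75 ln(1 − 0.285848) = −0.75 ln(0.714152)
  = −0.75 × (-0.336659) = 0.252494 substitutions/site.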